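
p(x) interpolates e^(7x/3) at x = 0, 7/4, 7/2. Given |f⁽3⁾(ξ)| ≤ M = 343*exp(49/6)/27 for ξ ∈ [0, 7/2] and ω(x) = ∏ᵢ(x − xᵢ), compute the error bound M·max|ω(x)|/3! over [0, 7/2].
117649*sqrt(3)*exp(49/6)/46656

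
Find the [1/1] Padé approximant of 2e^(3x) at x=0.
(3*x + 2)/(1 - 3*x/2)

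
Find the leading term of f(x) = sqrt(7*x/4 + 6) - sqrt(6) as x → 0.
7*sqrt(6)*x/48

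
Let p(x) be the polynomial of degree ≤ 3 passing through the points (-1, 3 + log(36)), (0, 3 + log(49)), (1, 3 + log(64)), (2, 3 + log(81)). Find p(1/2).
3 + log(56*2**(1/4)*3**(5/8)*7**(1/8)/3)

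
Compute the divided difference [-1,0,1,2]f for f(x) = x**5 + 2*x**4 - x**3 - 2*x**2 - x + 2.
8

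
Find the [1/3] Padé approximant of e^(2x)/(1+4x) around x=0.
(7*x/10 + 1)/(37*x**3/15 - 23*x**2/5 + 27*x/10 + 1)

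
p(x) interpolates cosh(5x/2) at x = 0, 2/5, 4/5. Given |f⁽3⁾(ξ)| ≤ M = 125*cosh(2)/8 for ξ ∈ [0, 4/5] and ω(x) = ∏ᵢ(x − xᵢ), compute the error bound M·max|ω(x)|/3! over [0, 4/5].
sqrt(3)*cosh(2)/27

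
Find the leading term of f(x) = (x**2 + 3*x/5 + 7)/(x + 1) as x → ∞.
x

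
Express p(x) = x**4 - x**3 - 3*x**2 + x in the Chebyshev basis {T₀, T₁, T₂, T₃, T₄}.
(-9/8)T₀ + (1/4)T₁ - T₂ + (-1/4)T₃ + (1/8)T₄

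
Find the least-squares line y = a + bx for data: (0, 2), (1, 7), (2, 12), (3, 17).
a = 2, b = 5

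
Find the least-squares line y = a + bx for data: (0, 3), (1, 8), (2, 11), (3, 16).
a = 16/5, b = 21/5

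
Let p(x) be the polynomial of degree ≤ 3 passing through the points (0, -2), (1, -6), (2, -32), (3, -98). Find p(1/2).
-19/8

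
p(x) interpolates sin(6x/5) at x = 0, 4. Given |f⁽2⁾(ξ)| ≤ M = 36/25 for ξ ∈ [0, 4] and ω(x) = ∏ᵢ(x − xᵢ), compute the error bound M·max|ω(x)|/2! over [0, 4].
72/25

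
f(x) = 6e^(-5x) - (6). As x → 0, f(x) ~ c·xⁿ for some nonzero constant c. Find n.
1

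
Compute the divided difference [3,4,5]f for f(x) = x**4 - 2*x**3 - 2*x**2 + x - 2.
71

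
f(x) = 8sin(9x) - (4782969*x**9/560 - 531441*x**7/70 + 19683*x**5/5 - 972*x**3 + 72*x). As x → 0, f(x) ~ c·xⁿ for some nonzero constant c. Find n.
11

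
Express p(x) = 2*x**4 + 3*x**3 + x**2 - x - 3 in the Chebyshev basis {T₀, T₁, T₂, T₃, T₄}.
(-7/4)T₀ + (5/4)T₁ + (3/2)T₂ + (3/4)T₃ + (1/4)T₄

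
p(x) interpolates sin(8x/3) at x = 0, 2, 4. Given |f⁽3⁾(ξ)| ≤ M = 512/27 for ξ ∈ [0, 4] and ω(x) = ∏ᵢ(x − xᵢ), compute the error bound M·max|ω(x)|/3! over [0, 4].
4096*sqrt(3)/729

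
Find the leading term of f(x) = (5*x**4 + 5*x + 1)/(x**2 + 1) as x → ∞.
5*x**2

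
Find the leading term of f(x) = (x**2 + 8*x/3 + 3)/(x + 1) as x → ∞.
x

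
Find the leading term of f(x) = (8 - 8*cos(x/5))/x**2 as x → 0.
4/25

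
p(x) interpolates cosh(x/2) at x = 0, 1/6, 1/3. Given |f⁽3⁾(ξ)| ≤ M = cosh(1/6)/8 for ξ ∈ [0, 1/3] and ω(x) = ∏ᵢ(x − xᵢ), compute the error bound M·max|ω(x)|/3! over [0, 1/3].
sqrt(3)*cosh(1/6)/46656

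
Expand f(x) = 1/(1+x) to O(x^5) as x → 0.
1 - x + x**2 - x**3 + x**4 + O(x**5)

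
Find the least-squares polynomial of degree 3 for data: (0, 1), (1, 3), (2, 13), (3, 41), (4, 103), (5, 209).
20/21 + (379/126)x + (-17/6)x² + (19/9)x³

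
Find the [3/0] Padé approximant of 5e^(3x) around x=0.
45*x**3/2 + 45*x**2/2 + 15*x + 5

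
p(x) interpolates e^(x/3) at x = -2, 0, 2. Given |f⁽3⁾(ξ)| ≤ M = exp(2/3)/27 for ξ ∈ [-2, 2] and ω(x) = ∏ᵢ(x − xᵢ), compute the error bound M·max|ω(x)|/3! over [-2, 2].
8*sqrt(3)*exp(2/3)/729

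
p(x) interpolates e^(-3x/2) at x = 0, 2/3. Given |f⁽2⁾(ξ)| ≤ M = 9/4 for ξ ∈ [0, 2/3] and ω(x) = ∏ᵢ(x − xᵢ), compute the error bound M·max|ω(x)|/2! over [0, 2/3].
1/8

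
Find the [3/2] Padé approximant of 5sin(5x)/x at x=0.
(25 - 875*x**2/12)/(5*x**2/4 + 1)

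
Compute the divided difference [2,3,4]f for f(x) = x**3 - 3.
9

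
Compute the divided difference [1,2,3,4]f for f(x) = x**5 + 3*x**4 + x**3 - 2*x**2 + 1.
96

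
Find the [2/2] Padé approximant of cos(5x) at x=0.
(1 - 125*x**2/12)/(25*x**2/12 + 1)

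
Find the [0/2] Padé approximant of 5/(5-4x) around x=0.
1/(1 - 4*x/5)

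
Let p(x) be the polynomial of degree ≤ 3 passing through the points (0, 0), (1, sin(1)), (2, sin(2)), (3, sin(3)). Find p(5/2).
-5*sin(1)/16 + 5*sin(3)/16 + 15*sin(2)/16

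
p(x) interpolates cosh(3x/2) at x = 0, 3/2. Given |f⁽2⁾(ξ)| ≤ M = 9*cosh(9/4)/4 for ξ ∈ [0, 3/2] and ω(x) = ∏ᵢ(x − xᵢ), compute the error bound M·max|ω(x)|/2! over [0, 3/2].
81*cosh(9/4)/128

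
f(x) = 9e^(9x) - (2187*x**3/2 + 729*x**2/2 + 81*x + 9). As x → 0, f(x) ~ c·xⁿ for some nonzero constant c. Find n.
4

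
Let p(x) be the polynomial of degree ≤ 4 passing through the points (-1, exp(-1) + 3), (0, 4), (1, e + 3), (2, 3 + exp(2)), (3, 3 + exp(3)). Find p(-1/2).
(35 + e*(-70*e - 5*exp(3) + 28*exp(2) + 524))*exp(-1)/128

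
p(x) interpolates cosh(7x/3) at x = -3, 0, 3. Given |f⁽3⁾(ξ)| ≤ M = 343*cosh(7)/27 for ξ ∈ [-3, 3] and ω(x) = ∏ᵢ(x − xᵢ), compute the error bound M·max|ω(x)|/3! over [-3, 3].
343*sqrt(3)*cosh(7)/27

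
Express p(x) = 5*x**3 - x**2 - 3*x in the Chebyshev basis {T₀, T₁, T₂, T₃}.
(-1/2)T₀ + (3/4)T₁ + (-1/2)T₂ + (5/4)T₃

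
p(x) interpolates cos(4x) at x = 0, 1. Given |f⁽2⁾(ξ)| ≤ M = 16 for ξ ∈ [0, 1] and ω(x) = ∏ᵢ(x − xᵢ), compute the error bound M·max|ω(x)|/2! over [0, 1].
2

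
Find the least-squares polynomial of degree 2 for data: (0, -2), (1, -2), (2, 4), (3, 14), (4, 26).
-12/5 + (-4/5)x + (2)x²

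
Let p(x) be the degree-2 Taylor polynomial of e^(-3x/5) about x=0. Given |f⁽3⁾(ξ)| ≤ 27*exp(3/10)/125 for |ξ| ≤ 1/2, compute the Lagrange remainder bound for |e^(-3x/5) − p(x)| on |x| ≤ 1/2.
9*exp(3/10)/2000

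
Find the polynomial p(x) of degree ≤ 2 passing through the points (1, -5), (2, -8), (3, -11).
-3*x - 2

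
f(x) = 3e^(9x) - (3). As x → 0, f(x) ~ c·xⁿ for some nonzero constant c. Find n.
1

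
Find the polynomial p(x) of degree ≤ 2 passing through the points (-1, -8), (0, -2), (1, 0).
-2*x**2 + 4*x - 2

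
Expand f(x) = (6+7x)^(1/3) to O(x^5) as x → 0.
6**(1/3) + 7*6**(1/3)*x/18 - 49*6**(1/3)*x**2/324 + 1715*6**(1/3)*x**3/17496 - 12005*6**(1/3)*x**4/157464 + O(x**5)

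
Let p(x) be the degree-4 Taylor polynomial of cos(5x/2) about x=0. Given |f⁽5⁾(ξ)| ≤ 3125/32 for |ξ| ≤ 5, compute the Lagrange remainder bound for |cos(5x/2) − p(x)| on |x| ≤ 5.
1953125/768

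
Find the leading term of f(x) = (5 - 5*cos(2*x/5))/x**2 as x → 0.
2/5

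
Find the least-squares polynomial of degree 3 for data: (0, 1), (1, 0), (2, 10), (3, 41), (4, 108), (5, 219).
43/42 + (-613/252)x + (-43/84)x² + (35/18)x³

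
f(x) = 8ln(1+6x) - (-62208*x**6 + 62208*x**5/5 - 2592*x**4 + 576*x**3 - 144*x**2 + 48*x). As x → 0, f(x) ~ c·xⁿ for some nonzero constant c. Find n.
7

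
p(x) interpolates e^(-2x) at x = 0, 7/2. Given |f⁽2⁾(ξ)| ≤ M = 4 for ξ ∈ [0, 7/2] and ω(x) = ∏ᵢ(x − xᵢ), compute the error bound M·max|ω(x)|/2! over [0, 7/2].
49/8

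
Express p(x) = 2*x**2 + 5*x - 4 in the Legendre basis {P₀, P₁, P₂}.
(-10/3)P₀ + (5)P₁ + (4/3)P₂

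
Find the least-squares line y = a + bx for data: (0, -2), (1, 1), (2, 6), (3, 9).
a = -11/5, b = 19/5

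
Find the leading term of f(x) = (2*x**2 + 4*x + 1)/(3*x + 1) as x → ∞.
2*x/3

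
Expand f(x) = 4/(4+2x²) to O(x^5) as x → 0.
1 - x**2/2 + x**4/4 + O(x**5)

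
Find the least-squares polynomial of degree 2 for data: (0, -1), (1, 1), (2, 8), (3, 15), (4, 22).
-11/7 + (22/7)x + (5/7)x²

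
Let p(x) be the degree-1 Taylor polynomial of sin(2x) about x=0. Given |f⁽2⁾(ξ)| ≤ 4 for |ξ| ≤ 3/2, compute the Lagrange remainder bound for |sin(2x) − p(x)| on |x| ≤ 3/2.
9/2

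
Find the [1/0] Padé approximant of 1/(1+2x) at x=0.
1 - 2*x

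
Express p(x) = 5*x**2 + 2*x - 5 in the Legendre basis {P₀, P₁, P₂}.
(-10/3)P₀ + (2)P₁ + (10/3)P₂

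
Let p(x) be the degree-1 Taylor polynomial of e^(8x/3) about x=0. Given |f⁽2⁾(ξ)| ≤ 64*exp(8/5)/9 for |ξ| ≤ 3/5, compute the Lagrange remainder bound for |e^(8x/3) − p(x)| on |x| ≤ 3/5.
32*exp(8/5)/25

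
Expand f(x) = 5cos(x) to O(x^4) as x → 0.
5 - 5*x**2/2 + O(x**4)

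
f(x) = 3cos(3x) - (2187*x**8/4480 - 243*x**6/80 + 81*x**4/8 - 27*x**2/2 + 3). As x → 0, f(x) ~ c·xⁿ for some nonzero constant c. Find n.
10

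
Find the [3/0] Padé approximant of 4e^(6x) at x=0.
144*x**3 + 72*x**2 + 24*x + 4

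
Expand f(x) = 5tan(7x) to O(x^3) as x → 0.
35*x + O(x**3)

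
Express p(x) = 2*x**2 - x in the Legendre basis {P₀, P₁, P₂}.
(2/3)P₀ - P₁ + (4/3)P₂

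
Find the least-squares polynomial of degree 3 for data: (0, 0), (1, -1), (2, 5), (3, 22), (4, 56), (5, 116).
-11/63 + (-361/378)x + (-101/252)x² + (113/108)x³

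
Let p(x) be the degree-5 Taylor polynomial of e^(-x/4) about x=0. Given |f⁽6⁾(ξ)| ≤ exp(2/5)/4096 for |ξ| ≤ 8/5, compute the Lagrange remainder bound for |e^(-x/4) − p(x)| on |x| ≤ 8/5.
4*exp(2/5)/703125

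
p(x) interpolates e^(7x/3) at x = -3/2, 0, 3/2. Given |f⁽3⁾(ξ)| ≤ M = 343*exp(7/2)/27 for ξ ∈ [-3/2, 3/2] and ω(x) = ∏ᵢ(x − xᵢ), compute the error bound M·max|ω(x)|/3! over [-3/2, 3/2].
343*sqrt(3)*exp(7/2)/216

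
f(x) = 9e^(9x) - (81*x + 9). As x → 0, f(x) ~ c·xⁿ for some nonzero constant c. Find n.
2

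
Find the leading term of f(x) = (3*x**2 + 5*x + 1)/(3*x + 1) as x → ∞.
x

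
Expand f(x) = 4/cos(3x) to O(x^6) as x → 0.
4 + 18*x**2 + 135*x**4/2 + O(x**6)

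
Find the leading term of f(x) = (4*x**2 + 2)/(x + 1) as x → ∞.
4*x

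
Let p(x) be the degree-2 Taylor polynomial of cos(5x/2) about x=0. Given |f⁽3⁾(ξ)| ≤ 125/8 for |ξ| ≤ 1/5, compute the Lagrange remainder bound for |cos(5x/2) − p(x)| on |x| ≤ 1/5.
1/48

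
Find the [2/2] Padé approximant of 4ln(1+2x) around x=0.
8*x*(x + 1)/(2*x**2/3 + 2*x + 1)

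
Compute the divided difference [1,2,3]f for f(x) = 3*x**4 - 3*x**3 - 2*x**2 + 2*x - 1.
55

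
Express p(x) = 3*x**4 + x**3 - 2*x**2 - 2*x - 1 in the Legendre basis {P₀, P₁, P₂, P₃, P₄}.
(-16/15)P₀ + (-7/5)P₁ + (8/21)P₂ + (2/5)P₃ + (24/35)P₄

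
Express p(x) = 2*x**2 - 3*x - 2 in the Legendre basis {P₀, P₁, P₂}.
(-4/3)P₀ + (-3)P₁ + (4/3)P₂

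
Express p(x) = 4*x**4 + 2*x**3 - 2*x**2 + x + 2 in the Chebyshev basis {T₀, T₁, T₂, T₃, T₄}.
(5/2)T₀ + (5/2)T₁ + T₂ + (1/2)T₃ + (1/2)T₄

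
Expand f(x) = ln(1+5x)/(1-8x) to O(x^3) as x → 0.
5*x + 55*x**2/2 + O(x**3)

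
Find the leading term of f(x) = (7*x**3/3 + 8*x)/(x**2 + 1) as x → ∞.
7*x/3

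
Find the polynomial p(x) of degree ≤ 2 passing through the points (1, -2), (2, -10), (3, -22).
-2*x**2 - 2*x + 2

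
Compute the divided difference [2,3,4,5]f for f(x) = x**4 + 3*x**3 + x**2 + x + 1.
17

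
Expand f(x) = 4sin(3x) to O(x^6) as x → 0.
12*x - 18*x**3 + 81*x**5/10 + O(x**6)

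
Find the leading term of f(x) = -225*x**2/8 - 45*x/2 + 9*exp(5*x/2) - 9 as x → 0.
375*x**3/16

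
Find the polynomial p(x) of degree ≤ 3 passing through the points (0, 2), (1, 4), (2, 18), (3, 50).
x**3 + 3*x**2 - 2*x + 2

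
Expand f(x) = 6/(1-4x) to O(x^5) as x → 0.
6 + 24*x + 96*x**2 + 384*x**3 + 1536*x**4 + O(x**5)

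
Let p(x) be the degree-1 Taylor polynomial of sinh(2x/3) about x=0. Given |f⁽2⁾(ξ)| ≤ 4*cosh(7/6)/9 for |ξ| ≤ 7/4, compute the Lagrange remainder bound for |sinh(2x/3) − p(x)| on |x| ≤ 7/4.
49*cosh(7/6)/72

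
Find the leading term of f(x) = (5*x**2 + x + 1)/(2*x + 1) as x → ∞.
5*x/2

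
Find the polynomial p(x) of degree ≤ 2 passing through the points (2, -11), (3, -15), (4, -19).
-4*x - 3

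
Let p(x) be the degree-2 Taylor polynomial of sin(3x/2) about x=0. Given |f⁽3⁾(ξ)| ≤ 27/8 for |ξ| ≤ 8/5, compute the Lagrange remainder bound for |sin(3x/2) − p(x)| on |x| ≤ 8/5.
288/125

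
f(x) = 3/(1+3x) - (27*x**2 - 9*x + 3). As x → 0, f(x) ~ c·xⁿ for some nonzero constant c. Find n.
3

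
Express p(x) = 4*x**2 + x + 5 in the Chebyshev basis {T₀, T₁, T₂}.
(7)T₀ + T₁ + (2)T₂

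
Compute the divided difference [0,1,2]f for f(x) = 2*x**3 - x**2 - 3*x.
5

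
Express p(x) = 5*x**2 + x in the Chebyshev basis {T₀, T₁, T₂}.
(5/2)T₀ + T₁ + (5/2)T₂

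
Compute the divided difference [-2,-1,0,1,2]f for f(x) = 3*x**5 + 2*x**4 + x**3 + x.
2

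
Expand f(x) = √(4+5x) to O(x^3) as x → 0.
2 + 5*x/4 - 25*x**2/64 + O(x**3)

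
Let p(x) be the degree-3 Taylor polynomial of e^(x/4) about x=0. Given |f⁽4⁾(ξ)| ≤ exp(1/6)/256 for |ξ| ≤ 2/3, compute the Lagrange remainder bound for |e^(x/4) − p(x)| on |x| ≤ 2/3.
exp(1/6)/31104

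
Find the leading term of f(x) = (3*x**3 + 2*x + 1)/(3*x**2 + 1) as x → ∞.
x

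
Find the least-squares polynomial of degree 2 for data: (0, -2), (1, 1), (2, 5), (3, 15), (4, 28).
-59/35 + (-1/35)x + (13/7)x²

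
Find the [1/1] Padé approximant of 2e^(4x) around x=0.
(4*x + 2)/(1 - 2*x)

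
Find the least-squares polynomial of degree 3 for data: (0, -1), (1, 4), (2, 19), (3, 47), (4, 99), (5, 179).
-23/21 + (449/126)x + (67/84)x² + (41/36)x³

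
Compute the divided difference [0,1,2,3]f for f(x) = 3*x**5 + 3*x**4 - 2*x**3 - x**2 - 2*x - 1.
91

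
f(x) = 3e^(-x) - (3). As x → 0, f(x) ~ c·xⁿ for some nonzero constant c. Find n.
1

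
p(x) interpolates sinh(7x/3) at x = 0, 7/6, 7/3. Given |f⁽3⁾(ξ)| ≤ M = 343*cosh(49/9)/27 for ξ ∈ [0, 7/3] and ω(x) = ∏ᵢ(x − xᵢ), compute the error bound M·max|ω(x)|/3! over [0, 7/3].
117649*sqrt(3)*cosh(49/9)/157464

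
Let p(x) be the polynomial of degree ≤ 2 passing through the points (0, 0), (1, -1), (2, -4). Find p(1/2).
-1/4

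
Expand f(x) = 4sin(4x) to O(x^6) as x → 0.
16*x - 128*x**3/3 + 512*x**5/15 + O(x**6)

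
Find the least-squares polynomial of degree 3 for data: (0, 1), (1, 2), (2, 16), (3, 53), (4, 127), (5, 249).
59/63 + (-136/189)x + (5/252)x² + (217/108)x³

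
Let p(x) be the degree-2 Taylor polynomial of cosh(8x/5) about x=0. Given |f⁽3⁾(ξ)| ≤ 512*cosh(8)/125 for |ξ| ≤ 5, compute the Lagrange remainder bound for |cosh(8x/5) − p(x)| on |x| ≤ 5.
256*cosh(8)/3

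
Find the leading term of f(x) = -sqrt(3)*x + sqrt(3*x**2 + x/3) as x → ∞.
sqrt(3)/18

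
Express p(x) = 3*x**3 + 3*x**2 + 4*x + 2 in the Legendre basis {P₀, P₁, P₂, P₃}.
(3)P₀ + (29/5)P₁ + (2)P₂ + (6/5)P₃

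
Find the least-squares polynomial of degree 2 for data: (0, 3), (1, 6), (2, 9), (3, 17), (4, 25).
22/7 + (17/14)x + (15/14)x²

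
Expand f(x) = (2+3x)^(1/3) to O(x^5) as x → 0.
2**(1/3) + 2**(1/3)*x/2 - 2**(1/3)*x**2/4 + 5*2**(1/3)*x**3/24 - 5*2**(1/3)*x**4/24 + O(x**5)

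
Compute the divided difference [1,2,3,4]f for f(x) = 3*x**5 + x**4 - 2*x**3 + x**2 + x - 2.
203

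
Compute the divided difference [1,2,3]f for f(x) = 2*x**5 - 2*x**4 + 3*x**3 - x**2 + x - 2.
147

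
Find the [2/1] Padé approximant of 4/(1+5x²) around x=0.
4 - 20*x**2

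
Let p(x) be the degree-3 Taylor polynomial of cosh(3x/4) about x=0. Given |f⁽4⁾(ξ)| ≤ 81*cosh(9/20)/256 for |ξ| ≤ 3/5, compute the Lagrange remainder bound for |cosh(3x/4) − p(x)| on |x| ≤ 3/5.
2187*cosh(9/20)/1280000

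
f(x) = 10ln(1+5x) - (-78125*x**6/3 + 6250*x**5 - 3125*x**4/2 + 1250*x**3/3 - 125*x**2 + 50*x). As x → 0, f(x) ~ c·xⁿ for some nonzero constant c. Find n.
7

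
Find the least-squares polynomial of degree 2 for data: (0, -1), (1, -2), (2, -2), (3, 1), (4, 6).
-6/7 + (-181/70)x + (15/14)x²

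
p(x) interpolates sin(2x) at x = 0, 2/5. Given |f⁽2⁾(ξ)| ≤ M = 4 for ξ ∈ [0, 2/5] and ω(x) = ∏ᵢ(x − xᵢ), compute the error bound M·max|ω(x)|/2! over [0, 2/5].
2/25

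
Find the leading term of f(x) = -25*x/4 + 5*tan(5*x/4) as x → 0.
625*x**3/192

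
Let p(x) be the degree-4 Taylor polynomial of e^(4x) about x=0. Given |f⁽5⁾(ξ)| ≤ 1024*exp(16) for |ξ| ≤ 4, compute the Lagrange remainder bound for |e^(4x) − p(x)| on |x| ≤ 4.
131072*exp(16)/15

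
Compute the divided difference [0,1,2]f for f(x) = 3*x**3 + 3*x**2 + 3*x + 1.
12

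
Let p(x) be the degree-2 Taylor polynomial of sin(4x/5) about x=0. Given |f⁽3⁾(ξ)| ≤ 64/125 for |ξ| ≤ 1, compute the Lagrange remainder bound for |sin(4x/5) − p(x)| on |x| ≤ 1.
32/375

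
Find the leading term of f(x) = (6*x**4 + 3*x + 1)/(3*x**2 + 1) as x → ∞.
2*x**2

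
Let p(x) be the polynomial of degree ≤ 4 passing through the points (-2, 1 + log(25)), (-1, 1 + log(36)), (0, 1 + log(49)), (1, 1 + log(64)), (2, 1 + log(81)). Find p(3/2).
1 + log(384*3**(17/32)*5**(59/64)*7**(29/32)/245)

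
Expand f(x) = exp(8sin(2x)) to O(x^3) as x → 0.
1 + 16*x + 128*x**2 + O(x**3)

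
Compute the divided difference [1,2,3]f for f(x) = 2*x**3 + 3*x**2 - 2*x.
15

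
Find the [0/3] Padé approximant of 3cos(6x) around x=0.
3/(18*x**2 + 1)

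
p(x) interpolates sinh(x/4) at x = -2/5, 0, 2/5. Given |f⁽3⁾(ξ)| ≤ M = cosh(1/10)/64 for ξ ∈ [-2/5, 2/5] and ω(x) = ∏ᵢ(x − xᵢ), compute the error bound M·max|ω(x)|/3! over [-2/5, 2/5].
sqrt(3)*cosh(1/10)/27000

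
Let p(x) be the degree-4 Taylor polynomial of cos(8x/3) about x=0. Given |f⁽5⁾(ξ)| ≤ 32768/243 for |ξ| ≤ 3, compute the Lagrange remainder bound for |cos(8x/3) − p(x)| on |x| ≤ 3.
4096/15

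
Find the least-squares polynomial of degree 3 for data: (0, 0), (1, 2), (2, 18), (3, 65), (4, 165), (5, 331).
11/126 + (559/756)x + (-503/252)x² + (163/54)x³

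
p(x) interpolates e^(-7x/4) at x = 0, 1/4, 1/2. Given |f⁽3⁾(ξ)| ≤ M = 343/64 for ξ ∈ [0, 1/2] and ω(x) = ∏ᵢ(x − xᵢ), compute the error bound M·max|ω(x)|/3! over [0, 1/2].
343*sqrt(3)/110592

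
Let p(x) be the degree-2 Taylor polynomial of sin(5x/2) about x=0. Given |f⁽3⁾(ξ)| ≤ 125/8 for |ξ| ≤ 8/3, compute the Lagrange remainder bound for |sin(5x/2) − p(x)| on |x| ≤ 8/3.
4000/81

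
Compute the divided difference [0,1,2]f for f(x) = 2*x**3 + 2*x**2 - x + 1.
8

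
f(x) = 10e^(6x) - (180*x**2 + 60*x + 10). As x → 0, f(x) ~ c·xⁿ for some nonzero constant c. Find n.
3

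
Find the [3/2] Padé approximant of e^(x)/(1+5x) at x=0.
(1661*x**3/38685 + 13017*x**2/51580 + 9702*x/12895 + 1)/(-63861*x**2/51580 + 61282*x/12895 + 1)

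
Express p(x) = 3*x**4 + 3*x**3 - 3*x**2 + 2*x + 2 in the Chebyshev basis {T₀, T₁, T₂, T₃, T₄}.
(13/8)T₀ + (17/4)T₁ + (3/4)T₃ + (3/8)T₄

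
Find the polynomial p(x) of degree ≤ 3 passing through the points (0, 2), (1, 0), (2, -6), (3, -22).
-x**3 + x**2 - 2*x + 2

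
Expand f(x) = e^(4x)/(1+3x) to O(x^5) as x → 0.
1 + x + 5*x**2 - 13*x**3/3 + 71*x**4/3 + O(x**5)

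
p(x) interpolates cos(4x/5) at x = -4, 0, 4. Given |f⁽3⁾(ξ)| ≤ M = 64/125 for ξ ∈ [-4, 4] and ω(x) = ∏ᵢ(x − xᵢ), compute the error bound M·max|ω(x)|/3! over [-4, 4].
4096*sqrt(3)/3375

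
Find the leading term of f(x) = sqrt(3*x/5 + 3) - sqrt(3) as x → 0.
sqrt(3)*x/10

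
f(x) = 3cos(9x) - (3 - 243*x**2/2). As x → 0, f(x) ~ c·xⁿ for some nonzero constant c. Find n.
4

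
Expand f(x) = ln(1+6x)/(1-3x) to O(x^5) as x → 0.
6*x + 72*x**3 - 108*x**4 + O(x**5)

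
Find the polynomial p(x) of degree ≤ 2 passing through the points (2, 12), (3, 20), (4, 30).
x**2 + 3*x + 2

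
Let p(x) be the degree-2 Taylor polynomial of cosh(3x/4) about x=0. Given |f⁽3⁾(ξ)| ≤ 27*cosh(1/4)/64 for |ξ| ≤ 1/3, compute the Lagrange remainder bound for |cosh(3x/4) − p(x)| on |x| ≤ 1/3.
cosh(1/4)/384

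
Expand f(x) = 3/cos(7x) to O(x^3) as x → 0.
3 + 147*x**2/2 + O(x**3)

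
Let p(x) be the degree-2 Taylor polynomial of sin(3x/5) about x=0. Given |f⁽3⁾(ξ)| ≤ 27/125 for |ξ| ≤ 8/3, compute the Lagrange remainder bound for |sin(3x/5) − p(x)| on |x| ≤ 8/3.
256/375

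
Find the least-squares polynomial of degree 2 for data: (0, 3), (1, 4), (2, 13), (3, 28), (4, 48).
94/35 + (-41/35)x + (22/7)x²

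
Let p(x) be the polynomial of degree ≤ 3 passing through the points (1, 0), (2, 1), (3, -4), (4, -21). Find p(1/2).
-7/8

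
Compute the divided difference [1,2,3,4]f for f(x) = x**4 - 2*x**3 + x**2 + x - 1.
8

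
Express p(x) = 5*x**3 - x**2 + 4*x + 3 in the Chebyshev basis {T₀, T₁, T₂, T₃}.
(5/2)T₀ + (31/4)T₁ + (-1/2)T₂ + (5/4)T₃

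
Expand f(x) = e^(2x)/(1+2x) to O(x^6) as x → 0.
1 + 2*x**2 - 8*x**3/3 + 6*x**4 - 176*x**5/15 + O(x**6)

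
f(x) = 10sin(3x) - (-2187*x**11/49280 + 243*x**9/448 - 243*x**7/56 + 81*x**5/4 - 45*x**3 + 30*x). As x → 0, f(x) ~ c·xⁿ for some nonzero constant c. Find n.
13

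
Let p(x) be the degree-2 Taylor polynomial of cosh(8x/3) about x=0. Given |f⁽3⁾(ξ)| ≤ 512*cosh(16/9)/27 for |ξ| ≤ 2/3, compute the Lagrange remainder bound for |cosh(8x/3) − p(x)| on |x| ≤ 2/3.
2048*cosh(16/9)/2187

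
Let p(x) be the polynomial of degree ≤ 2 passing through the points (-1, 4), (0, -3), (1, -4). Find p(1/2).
-17/4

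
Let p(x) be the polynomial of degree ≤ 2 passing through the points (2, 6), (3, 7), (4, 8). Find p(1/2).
9/2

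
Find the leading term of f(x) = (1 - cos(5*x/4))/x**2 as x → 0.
25/32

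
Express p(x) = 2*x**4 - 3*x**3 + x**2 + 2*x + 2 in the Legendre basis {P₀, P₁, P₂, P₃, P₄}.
(41/15)P₀ + (1/5)P₁ + (38/21)P₂ + (-6/5)P₃ + (16/35)P₄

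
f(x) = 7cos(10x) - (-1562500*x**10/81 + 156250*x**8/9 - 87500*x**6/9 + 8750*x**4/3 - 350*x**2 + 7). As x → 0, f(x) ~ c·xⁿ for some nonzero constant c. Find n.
12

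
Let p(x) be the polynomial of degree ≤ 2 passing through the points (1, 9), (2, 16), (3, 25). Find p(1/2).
25/4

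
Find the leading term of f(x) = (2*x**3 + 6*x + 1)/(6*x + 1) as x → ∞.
x**2/3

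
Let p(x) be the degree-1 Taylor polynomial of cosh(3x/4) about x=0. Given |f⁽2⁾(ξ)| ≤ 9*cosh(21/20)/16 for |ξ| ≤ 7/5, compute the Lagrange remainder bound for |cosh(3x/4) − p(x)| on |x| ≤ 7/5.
441*cosh(21/20)/800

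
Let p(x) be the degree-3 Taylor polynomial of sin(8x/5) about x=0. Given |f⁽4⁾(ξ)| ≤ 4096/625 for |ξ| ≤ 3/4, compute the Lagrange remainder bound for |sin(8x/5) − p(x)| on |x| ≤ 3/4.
54/625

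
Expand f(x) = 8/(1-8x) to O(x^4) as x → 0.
8 + 64*x + 512*x**2 + 4096*x**3 + O(x**4)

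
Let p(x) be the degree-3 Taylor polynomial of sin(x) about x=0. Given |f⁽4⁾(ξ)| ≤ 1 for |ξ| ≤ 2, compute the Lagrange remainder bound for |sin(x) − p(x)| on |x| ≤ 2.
2/3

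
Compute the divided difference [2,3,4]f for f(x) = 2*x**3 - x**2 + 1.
17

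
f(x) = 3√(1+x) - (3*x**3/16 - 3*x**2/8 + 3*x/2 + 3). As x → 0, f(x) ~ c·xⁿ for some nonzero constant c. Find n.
4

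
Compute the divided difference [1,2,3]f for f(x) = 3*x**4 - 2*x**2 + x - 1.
73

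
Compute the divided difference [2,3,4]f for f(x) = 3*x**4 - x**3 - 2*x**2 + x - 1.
154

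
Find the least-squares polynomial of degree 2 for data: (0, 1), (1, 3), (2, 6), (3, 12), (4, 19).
37/35 + (11/14)x + (13/14)x²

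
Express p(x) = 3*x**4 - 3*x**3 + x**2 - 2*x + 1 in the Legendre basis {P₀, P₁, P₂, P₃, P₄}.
(29/15)P₀ + (-19/5)P₁ + (50/21)P₂ + (-6/5)P₃ + (24/35)P₄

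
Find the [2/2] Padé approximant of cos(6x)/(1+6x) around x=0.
(-21*x**2 + x + 1)/(3*x**2 + 7*x + 1)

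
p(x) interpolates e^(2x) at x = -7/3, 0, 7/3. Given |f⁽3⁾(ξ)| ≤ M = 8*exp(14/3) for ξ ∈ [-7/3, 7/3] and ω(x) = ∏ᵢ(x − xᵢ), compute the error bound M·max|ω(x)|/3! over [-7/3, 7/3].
2744*sqrt(3)*exp(14/3)/729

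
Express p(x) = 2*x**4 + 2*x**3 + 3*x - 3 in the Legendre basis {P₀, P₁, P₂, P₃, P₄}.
(-13/5)P₀ + (21/5)P₁ + (8/7)P₂ + (4/5)P₃ + (16/35)P₄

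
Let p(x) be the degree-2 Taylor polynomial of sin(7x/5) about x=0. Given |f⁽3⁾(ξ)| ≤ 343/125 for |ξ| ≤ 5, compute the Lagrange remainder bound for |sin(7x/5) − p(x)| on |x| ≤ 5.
343/6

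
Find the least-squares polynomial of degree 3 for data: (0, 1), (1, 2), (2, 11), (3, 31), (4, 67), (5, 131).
44/63 + (290/189)x + (-109/252)x² + (115/108)x³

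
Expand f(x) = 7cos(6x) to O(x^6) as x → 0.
7 - 126*x**2 + 378*x**4 + O(x**6)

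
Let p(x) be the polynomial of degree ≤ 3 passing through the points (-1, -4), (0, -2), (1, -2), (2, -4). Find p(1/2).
-7/4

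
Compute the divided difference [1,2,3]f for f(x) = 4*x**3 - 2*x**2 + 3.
22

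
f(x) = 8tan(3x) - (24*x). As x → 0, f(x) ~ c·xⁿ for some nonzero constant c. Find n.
3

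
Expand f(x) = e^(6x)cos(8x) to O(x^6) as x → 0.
1 + 6*x - 14*x**2 - 156*x**3 - 1054*x**4/3 - 316*x**5/5 + O(x**6)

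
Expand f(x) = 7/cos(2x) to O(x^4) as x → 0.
7 + 14*x**2 + O(x**4)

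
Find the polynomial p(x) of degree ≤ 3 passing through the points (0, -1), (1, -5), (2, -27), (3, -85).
-3*x**3 - x - 1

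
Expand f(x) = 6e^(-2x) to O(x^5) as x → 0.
6 - 12*x + 12*x**2 - 8*x**3 + 4*x**4 + O(x**5)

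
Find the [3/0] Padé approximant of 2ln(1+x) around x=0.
x*(2*x**2 - 3*x + 6)/3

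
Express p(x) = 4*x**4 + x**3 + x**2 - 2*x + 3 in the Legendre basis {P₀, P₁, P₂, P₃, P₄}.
(62/15)P₀ + (-7/5)P₁ + (62/21)P₂ + (2/5)P₃ + (32/35)P₄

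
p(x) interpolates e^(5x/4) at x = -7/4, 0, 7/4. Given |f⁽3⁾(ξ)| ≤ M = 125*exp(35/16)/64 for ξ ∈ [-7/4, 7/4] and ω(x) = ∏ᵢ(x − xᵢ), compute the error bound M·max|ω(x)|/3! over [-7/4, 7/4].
42875*sqrt(3)*exp(35/16)/110592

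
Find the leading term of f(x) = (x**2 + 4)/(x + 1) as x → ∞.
x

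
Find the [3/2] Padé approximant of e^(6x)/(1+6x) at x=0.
(576*x**3/55 + 513*x**2/55 + 252*x/55 + 1)/(-477*x**2/55 + 252*x/55 + 1)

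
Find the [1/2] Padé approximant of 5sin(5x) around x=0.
25*x/(25*x**2/6 + 1)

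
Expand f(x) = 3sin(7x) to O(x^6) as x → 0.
21*x - 343*x**3/2 + 16807*x**5/40 + O(x**6)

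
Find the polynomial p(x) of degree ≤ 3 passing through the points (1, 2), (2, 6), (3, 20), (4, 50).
x**3 - x**2 + 2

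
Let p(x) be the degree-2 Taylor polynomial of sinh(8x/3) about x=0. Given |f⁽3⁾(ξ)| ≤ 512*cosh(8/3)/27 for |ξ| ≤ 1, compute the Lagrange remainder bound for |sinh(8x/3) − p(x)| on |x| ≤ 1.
256*cosh(8/3)/81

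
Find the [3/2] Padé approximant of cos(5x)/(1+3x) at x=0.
(425*x**3/28 - 425*x**2/84 - 3*x + 1)/(1 - 131*x**2/84)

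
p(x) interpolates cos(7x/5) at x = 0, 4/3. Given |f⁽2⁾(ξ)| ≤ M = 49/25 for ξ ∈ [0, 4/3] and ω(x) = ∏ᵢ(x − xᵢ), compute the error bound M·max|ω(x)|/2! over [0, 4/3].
98/225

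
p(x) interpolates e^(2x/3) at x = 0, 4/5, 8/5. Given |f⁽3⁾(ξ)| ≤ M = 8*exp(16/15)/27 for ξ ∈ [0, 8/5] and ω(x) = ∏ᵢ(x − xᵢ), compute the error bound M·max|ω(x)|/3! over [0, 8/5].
512*sqrt(3)*exp(16/15)/91125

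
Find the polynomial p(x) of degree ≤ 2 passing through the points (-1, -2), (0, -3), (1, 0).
2*x**2 + x - 3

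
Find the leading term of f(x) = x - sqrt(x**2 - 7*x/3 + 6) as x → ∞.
7/6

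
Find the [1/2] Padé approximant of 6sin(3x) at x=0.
18*x/(3*x**2/2 + 1)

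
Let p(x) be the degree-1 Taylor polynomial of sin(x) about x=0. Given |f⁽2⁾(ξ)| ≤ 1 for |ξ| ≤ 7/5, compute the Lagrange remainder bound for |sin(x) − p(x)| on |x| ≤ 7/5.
49/50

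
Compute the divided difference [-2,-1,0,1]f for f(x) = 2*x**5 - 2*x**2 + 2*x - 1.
10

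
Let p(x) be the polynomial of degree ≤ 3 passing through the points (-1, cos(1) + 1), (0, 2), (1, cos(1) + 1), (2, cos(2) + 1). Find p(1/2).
-cos(2)/16 + cos(1)/2 + 25/16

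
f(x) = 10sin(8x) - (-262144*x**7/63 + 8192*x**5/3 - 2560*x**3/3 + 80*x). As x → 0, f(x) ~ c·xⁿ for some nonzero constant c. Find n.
9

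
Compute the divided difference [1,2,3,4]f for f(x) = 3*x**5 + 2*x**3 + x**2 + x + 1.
197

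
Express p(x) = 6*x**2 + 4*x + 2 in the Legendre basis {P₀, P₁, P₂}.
(4)P₀ + (4)P₁ + (4)P₂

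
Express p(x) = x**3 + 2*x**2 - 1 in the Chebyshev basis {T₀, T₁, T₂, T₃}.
(3/4)T₁ + T₂ + (1/4)T₃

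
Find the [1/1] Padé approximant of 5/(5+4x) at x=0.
1/(4*x/5 + 1)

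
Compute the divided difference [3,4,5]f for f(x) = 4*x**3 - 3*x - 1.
48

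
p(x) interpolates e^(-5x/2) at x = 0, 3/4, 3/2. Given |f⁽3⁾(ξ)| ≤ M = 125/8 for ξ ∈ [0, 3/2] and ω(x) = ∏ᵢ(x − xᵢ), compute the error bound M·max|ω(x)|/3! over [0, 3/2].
125*sqrt(3)/512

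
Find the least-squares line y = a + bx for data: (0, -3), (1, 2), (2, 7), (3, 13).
a = -16/5, b = 53/10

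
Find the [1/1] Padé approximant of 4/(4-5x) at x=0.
1/(1 - 5*x/4)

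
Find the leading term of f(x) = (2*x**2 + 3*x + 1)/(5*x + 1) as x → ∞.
2*x/5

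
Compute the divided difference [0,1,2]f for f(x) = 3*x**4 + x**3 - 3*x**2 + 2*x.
21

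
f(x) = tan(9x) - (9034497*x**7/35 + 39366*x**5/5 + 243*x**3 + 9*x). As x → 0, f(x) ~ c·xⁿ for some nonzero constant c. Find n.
9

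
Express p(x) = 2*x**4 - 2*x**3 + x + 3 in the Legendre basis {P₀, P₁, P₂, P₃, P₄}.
(17/5)P₀ + (-1/5)P₁ + (8/7)P₂ + (-4/5)P₃ + (16/35)P₄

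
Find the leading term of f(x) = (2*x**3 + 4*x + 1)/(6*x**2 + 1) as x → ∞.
x/3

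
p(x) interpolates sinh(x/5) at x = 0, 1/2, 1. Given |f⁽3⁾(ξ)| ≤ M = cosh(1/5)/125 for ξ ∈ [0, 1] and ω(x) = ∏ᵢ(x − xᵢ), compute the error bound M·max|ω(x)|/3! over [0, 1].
sqrt(3)*cosh(1/5)/27000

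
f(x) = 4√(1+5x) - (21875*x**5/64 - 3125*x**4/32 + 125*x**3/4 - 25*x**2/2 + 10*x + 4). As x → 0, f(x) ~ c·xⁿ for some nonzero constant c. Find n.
6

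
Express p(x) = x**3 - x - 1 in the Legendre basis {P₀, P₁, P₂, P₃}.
-P₀ + (-2/5)P₁ + (2/5)P₃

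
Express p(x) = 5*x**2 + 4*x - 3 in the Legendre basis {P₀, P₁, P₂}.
(-4/3)P₀ + (4)P₁ + (10/3)P₂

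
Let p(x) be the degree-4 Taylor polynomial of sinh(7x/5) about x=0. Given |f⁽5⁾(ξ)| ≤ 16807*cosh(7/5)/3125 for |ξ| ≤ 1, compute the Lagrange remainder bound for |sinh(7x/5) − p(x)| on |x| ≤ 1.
16807*cosh(7/5)/375000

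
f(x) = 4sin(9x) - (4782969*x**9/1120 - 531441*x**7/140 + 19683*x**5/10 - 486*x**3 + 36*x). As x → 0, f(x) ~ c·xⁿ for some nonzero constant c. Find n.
11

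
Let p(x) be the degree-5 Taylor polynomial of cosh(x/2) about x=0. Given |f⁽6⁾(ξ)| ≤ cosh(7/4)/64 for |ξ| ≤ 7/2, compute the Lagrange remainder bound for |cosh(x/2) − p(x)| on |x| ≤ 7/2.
117649*cosh(7/4)/2949120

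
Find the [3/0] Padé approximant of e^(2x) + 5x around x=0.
4*x**3/3 + 2*x**2 + 7*x + 1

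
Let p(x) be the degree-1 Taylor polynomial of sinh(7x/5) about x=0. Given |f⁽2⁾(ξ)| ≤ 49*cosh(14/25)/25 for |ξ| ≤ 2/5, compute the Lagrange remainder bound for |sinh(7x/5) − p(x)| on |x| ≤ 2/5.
98*cosh(14/25)/625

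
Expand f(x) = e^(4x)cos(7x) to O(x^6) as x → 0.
1 + 4*x - 33*x**2/2 - 262*x**3/3 - 2047*x**4/24 + 4421*x**5/30 + O(x**6)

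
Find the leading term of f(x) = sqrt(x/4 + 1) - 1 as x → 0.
x/8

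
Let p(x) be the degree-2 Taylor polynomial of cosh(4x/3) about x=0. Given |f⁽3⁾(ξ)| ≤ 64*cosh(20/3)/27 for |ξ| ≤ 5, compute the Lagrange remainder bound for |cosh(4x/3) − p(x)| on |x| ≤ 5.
4000*cosh(20/3)/81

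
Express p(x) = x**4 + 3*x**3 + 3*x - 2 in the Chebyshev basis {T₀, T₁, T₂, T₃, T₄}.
(-13/8)T₀ + (21/4)T₁ + (1/2)T₂ + (3/4)T₃ + (1/8)T₄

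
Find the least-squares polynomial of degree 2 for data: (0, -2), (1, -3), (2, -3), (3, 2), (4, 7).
-69/35 + (-179/70)x + (17/14)x²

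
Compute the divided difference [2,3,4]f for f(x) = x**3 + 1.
9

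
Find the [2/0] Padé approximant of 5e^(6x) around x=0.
90*x**2 + 30*x + 5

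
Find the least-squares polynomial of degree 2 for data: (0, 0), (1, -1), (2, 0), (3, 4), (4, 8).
-1/7 + (-113/70)x + (13/14)x²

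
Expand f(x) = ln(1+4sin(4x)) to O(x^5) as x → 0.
16*x - 128*x**2 + 3968*x**3/3 - 47104*x**4/3 + O(x**5)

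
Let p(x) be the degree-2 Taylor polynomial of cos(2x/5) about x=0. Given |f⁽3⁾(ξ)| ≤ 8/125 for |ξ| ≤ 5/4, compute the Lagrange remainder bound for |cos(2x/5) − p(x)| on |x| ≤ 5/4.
1/48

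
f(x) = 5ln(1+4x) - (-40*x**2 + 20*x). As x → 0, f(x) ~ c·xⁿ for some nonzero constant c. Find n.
3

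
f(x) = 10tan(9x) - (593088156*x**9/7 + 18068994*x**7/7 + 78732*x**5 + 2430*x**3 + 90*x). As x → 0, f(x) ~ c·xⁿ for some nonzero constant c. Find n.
11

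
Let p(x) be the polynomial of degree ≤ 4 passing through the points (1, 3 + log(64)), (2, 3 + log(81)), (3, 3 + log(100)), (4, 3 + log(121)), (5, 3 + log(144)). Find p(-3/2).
3 + log(191561942608236107294793378393788647952342390272950272000000000000000000000000000000000000000000000000000000000000000000000000000000000000000000000000000000000000000000000000000000000000000000000000000000000000*11**(11/16)*2**(17/64)*3**(59/64)*5**(13/32)/207589727229667617364050040559595126992307182041663968365041085227372309632424517470029479189719043873749959799630116683695675118773796682033447968121002410399431431597810905545125273959033396868346495500159667)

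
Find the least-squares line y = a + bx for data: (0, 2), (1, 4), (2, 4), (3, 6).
a = 11/5, b = 6/5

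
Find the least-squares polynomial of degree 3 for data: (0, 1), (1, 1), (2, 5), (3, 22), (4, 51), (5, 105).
20/21 + (-59/126)x + (-10/21)x² + (17/18)x³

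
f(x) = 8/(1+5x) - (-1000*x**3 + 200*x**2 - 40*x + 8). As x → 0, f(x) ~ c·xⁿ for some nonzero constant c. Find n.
4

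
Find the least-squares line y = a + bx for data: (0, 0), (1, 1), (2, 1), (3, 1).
a = 3/10, b = 3/10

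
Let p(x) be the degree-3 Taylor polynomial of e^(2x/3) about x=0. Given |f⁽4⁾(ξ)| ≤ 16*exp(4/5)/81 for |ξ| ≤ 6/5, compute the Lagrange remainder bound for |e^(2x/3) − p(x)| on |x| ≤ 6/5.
32*exp(4/5)/1875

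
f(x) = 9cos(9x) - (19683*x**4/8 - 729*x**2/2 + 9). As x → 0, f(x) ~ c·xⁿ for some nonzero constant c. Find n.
6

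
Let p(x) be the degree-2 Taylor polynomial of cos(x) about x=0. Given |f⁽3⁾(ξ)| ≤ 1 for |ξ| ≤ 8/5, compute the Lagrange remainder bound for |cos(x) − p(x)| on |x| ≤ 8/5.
256/375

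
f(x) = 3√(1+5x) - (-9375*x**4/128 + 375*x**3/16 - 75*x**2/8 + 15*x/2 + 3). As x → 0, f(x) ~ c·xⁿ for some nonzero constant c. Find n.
5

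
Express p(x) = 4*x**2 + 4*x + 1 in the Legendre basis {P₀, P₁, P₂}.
(7/3)P₀ + (4)P₁ + (8/3)P₂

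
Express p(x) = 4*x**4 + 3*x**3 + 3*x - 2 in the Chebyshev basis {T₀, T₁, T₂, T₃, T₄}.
(-1/2)T₀ + (21/4)T₁ + (2)T₂ + (3/4)T₃ + (1/2)T₄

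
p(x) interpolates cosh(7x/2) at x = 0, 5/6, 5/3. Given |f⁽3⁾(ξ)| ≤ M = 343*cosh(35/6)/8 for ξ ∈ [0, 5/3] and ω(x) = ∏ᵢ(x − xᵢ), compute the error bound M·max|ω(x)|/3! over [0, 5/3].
42875*sqrt(3)*cosh(35/6)/46656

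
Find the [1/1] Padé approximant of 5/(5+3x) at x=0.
1/(3*x/5 + 1)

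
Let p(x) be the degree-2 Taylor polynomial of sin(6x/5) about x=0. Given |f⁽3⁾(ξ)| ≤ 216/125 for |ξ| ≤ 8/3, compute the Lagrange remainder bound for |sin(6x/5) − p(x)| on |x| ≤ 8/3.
2048/375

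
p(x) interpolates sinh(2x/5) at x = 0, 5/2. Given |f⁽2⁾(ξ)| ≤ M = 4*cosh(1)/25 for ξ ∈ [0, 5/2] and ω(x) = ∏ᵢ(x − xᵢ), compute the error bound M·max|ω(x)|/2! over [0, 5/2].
cosh(1)/8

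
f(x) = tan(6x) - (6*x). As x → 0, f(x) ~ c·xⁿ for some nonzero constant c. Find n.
3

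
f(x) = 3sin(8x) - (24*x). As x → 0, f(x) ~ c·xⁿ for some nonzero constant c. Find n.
3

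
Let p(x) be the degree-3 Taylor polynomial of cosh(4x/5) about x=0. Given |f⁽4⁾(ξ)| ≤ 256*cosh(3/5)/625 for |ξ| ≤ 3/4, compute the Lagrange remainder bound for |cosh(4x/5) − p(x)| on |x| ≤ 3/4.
27*cosh(3/5)/5000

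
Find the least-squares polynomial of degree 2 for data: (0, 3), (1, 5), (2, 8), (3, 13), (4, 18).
103/35 + (53/35)x + (4/7)x²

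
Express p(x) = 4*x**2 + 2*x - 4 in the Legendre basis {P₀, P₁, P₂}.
(-8/3)P₀ + (2)P₁ + (8/3)P₂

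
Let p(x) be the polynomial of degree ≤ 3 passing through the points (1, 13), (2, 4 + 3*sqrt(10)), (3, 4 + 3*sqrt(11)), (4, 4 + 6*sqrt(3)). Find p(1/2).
-105*sqrt(10)/16 - 15*sqrt(3)/8 + 63*sqrt(11)/16 + 379/16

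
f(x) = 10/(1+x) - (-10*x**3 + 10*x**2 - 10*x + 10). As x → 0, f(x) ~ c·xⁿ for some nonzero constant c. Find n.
4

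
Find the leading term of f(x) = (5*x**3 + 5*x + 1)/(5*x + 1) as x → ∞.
x**2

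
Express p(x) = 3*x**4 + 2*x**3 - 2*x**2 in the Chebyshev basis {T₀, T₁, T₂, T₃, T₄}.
(1/8)T₀ + (3/2)T₁ + (1/2)T₂ + (1/2)T₃ + (3/8)T₄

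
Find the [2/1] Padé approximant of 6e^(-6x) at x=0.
(36*x**2 - 24*x + 6)/(2*x + 1)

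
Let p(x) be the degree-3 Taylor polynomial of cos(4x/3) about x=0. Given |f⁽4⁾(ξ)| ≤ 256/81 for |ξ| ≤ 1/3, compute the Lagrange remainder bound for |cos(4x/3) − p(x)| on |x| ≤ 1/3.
32/19683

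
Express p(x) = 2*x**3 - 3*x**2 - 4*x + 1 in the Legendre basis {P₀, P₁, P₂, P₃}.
(-14/5)P₁ + (-2)P₂ + (4/5)P₃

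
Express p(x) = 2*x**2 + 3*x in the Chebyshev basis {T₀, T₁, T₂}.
T₀ + (3)T₁ + T₂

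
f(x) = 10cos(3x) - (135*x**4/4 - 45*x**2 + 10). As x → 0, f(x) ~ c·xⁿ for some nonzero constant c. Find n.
6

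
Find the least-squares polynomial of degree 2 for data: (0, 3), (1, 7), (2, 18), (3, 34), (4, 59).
109/35 + (33/70)x + (47/14)x²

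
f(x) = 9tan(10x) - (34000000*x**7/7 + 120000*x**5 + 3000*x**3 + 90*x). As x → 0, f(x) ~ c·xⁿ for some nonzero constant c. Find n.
9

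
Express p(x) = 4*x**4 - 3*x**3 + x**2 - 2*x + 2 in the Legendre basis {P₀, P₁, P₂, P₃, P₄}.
(47/15)P₀ + (-19/5)P₁ + (62/21)P₂ + (-6/5)P₃ + (32/35)P₄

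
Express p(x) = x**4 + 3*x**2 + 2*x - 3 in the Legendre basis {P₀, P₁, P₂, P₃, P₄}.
(-9/5)P₀ + (2)P₁ + (18/7)P₂ + (8/35)P₄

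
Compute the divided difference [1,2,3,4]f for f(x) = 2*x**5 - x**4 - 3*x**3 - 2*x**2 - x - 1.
117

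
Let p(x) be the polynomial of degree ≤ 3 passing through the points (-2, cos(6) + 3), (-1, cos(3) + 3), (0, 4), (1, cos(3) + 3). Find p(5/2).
15*cos(3) - 141/16 - 35*cos(6)/16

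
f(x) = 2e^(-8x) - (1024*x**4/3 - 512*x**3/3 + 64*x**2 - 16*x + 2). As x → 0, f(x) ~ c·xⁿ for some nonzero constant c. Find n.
5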